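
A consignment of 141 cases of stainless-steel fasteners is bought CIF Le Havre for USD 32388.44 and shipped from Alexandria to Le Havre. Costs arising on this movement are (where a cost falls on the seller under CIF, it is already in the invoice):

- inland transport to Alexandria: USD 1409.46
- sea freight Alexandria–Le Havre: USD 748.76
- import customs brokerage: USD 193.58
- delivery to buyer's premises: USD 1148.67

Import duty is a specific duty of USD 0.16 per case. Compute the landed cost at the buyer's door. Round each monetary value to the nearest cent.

Total landed cost: USD 33753.25

CIF: the seller pays costs through ocean freight and marine insurance to the destination port.
Already in the invoice (seller's account under CIF): inland to port, freight — exclude.
The CIF price already equals the CIF value: 32388.44
Import duty = 141 × 0.16 = 22.56
Buyer bears: brokerage 193.58 + delivery 1148.67 + duty 22.56 = 1364.81
Landed cost = invoice 32388.44 + 1364.81 = 33753.25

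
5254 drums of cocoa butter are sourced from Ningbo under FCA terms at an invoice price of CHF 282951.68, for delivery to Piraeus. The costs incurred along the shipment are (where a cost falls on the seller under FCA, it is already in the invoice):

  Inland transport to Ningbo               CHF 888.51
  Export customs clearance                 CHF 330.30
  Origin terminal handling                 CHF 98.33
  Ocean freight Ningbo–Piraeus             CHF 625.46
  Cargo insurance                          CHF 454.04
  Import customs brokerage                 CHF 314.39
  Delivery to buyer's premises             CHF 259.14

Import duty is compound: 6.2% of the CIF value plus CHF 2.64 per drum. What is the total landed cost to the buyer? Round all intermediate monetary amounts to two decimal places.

FCA: the seller delivers export-cleared goods to the carrier; the buyer bears costs from that point.
Already in the invoice (seller's account under FCA): inland to port, export clearance — exclude.
CIF value = FCA price + origin terminal + freight + insurance = 282951.68 + 98.33 + 625.46 + 454.04 = 284129.51
Ad valorem component: 284129.51 × 6.2% = 17616.03
Specific component: 5254 × 2.64 = 13870.56
Import duty = 17616.03 + 13870.56 = 31486.59
Buyer bears: origin terminal 98.33 + freight 625.46 + insurance 454.04 + brokerage 314.39 + delivery 259.14 + duty 31486.59 = 33237.95
Landed cost = invoice 282951.68 + 33237.95 = 316189.63

Total landed cost: CHF 316189.63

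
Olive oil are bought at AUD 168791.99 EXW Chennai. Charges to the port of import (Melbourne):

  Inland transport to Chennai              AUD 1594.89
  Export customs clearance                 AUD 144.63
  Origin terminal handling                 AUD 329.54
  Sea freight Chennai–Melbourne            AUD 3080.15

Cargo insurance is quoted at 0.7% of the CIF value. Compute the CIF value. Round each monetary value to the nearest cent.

Let C be the CIF value. C = EXW price + pre-shipment costs + freight + 0.7% × C
C − 0.7% × C = 168791.99 + 1594.89 + 144.63 + 329.54 + 3080.15
0.993 × C = 173941.20
C = 173941.20 / 0.993 = 175167.37
Insurance premium = 0.7% × 175167.37 = 1226.17

CIF value: AUD 175167.37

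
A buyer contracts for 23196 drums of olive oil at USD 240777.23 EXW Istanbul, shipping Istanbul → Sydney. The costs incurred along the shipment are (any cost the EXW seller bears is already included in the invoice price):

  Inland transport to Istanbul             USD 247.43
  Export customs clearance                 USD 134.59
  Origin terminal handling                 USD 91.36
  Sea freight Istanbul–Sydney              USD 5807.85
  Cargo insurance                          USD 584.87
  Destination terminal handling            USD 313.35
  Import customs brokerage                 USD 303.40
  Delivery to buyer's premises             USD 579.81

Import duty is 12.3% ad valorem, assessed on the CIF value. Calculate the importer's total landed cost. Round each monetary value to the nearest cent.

Total landed cost: USD 279300.02

EXW: the seller makes goods available at their premises; the buyer bears all onward costs.
CIF value = EXW price + inland to port + export clearance + origin terminal + freight + insurance = 240777.23 + 247.43 + 134.59 + 91.36 + 5807.85 + 584.87 = 247643.33
Import duty = 247643.33 × 12.3% = 30460.13
Buyer bears: inland to port 247.43 + export clearance 134.59 + origin terminal 91.36 + freight 5807.85 + insurance 584.87 + destination terminal 313.35 + brokerage 303.40 + delivery 579.81 + duty 30460.13 = 38522.79
Landed cost = invoice 240777.23 + 38522.79 = 279300.02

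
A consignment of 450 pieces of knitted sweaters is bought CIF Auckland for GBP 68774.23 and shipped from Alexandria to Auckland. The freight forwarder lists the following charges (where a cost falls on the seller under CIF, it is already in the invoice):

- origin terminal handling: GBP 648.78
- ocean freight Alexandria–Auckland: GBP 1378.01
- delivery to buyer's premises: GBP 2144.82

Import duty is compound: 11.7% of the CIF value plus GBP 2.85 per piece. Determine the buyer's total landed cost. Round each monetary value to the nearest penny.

CIF: the seller pays costs through ocean freight and marine insurance to the destination port.
Already in the invoice (seller's account under CIF): origin terminal, freight — exclude.
The CIF price already equals the CIF value: 68774.23
Ad valorem component: 68774.23 × 11.7% = 8046.58
Specific component: 450 × 2.85 = 1282.50
Import duty = 8046.58 + 1282.50 = 9329.08
Buyer bears: delivery 2144.82 + duty 9329.08 = 11473.90
Landed cost = invoice 68774.23 + 11473.90 = 80248.13

Total landed cost: GBP 80248.13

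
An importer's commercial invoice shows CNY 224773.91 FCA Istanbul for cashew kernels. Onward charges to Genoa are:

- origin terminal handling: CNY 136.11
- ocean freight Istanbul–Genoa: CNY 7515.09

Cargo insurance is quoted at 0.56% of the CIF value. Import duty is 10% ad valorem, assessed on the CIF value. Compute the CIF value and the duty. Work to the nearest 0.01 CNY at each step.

CIF value: CNY 233734.02; import duty: CNY 23373.40

Let C be the CIF value. C = FCA price + pre-shipment costs + freight + 0.56% × C
C − 0.56% × C = 224773.91 + 136.11 + 7515.09
0.9944 × C = 232425.11
C = 232425.11 / 0.9944 = 233734.02
Insurance premium = 0.56% × 233734.02 = 1308.91
Import duty = 233734.02 × 10% = 23373.40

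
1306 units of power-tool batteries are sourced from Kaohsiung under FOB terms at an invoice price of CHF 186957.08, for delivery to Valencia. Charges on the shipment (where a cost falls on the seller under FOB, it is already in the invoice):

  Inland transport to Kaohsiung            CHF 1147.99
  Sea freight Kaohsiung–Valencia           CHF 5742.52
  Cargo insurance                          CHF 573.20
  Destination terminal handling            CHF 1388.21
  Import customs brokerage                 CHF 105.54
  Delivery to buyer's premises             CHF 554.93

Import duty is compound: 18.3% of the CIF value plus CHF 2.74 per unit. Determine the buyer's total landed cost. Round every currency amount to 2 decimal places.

Total landed cost: CHF 234268.84

FOB: the seller bears costs until goods are on board at the origin port; the buyer bears freight, insurance and all costs thereafter.
Already in the invoice (seller's account under FOB): inland to port — exclude.
CIF value = FOB price + freight + insurance = 186957.08 + 5742.52 + 573.20 = 193272.80
Ad valorem component: 193272.80 × 18.3% = 35368.92
Specific component: 1306 × 2.74 = 3578.44
Import duty = 35368.92 + 3578.44 = 38947.36
Buyer bears: freight 5742.52 + insurance 573.20 + destination terminal 1388.21 + brokerage 105.54 + delivery 554.93 + duty 38947.36 = 47311.76
Landed cost = invoice 186957.08 + 47311.76 = 234268.84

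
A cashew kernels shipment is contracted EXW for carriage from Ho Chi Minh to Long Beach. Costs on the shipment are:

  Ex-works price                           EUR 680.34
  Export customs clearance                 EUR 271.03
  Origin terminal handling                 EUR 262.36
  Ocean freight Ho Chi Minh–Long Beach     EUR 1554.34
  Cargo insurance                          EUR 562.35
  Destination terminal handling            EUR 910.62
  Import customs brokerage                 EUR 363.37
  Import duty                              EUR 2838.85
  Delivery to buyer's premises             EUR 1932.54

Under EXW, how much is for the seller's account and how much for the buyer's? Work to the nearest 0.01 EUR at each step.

EXW: the seller makes goods available at their premises; the buyer bears all onward costs.
Seller's account: goods 680.34 = 680.34
Buyer's account: export clearance 271.03 + origin terminal 262.36 + freight 1554.34 + insurance 562.35 + destination terminal 910.62 + brokerage 363.37 + duty 2838.85 + delivery 1932.54 = 8695.46

Seller: EUR 680.34; buyer: EUR 8695.46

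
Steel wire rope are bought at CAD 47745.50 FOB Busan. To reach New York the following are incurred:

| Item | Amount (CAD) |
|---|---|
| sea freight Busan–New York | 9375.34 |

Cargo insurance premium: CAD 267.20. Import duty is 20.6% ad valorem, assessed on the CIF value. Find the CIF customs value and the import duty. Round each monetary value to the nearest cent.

CIF = FOB price + freight + insurance
CIF = 47745.50 + 9375.34 + 267.20 = 57388.04
Import duty = 57388.04 × 20.6% = 11821.94

CIF value: CAD 57388.04; import duty: CAD 11821.94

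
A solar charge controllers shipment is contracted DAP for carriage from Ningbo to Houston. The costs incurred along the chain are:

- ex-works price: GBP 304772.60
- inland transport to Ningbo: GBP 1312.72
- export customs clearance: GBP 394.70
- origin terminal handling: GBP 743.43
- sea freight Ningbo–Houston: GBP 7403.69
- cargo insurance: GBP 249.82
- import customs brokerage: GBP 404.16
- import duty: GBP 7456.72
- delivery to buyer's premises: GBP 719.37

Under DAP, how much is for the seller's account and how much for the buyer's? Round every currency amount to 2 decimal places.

DAP: the seller bears all costs to the named destination except import duty and clearance.
Seller's account: goods 304772.60 + inland to port 1312.72 + export clearance 394.70 + origin terminal 743.43 + freight 7403.69 + insurance 249.82 + delivery 719.37 = 315596.33
Buyer's account: brokerage 404.16 + duty 7456.72 = 7860.88

Seller: GBP 315596.33; buyer: GBP 7860.88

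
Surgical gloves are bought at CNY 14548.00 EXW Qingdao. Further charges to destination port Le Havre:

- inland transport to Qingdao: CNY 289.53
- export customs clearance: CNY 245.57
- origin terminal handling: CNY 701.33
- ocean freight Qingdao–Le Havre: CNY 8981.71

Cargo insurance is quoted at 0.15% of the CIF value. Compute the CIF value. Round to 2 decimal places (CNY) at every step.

CIF value: CNY 24803.35

Let C be the CIF value. C = EXW price + pre-shipment costs + freight + 0.15% × C
C − 0.15% × C = 14548.00 + 289.53 + 245.57 + 701.33 + 8981.71
0.9985 × C = 24766.14
C = 24766.14 / 0.9985 = 24803.35
Insurance premium = 0.15% × 24803.35 = 37.21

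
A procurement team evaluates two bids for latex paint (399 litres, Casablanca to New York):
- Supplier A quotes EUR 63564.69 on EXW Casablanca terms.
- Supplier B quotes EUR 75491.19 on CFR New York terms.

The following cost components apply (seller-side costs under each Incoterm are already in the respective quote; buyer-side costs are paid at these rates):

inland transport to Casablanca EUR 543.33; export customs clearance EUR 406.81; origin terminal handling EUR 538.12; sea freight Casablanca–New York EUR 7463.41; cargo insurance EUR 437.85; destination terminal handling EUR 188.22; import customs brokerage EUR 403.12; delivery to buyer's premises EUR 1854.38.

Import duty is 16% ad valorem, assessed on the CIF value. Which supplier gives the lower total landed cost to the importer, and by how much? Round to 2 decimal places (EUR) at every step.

Supplier A (EXW):
CIF value = EXW price + inland to port + export clearance + origin terminal + freight + insurance = 63564.69 + 543.33 + 406.81 + 538.12 + 7463.41 + 437.85 = 72954.21
Import duty = 72954.21 × 16% = 11672.67
Buyer bears (A): 543.33 + 406.81 + 538.12 + 7463.41 + 437.85 + 188.22 + 403.12 + 1854.38 = 11835.24
Landed cost (A) = invoice 63564.69 + 11835.24 + duty 11672.67 = 87072.60
Supplier B (CFR):
CIF value = CFR price + insurance = 75491.19 + 437.85 = 75929.04
Import duty = 75929.04 × 16% = 12148.65
Buyer bears (B): 437.85 + 188.22 + 403.12 + 1854.38 = 2883.57
Landed cost (B) = invoice 75491.19 + 2883.57 + duty 12148.65 = 90523.41
Difference = |87072.60 − 90523.41| = 3450.81

Supplier A is cheaper by EUR 3450.81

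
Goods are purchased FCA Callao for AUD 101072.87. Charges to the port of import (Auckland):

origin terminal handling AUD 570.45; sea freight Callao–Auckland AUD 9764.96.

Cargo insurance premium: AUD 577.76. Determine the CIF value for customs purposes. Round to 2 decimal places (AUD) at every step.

CIF = FCA price + pre-shipment costs + freight + insurance
CIF = 101072.87 + 570.45 + 9764.96 + 577.76 = 111986.04

CIF value: AUD 111986.04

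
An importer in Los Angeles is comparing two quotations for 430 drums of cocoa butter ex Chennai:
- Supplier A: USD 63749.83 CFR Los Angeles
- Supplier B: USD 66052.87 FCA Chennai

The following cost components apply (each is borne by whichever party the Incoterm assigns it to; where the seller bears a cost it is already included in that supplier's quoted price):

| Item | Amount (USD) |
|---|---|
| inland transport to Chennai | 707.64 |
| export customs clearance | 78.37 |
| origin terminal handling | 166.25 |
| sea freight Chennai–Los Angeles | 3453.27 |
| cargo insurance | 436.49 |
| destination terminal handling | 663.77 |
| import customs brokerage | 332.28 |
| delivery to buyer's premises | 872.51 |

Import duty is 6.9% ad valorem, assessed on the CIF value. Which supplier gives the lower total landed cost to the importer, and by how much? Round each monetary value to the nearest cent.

Supplier A (CFR):
CIF value = CFR price + insurance = 63749.83 + 436.49 = 64186.32
Import duty = 64186.32 × 6.9% = 4428.86
Buyer bears (A): 436.49 + 663.77 + 332.28 + 872.51 = 2305.05
Landed cost (A) = invoice 63749.83 + 2305.05 + duty 4428.86 = 70483.74
Supplier B (FCA):
CIF value = FCA price + origin terminal + freight + insurance = 66052.87 + 166.25 + 3453.27 + 436.49 = 70108.88
Import duty = 70108.88 × 6.9% = 4837.51
Buyer bears (B): 166.25 + 3453.27 + 436.49 + 663.77 + 332.28 + 872.51 = 5924.57
Landed cost (B) = invoice 66052.87 + 5924.57 + duty 4837.51 = 76814.95
Difference = |70483.74 − 76814.95| = 6331.21

Supplier A is cheaper by USD 6331.21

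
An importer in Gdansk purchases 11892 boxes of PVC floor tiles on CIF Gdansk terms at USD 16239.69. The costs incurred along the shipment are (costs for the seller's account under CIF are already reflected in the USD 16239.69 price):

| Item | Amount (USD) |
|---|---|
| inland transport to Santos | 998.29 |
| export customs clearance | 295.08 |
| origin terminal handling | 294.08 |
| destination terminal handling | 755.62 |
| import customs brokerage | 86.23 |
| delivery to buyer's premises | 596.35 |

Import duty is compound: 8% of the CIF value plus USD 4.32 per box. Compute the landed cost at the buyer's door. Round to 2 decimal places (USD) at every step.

Total landed cost: USD 70350.51

CIF: the seller pays costs through ocean freight and marine insurance to the destination port.
Already in the invoice (seller's account under CIF): inland to port, export clearance, origin terminal — exclude.
The CIF price already equals the CIF value: 16239.69
Ad valorem component: 16239.69 × 8% = 1299.18
Specific component: 11892 × 4.32 = 51373.44
Import duty = 1299.18 + 51373.44 = 52672.62
Buyer bears: destination terminal 755.62 + brokerage 86.23 + delivery 596.35 + duty 52672.62 = 54110.82
Landed cost = invoice 16239.69 + 54110.82 = 70350.51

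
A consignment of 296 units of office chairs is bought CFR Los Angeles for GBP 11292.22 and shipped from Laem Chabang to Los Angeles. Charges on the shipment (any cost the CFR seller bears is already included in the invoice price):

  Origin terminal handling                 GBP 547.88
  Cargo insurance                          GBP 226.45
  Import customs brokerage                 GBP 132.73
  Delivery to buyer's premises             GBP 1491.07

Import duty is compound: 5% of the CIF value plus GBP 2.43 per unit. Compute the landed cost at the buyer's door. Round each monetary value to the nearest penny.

CFR: the seller pays costs through ocean freight to the destination port, but not insurance.
Already in the invoice (seller's account under CFR): origin terminal — exclude.
CIF value = CFR price + insurance = 11292.22 + 226.45 = 11518.67
Ad valorem component: 11518.67 × 5% = 575.93
Specific component: 296 × 2.43 = 719.28
Import duty = 575.93 + 719.28 = 1295.21
Buyer bears: insurance 226.45 + brokerage 132.73 + delivery 1491.07 + duty 1295.21 = 3145.46
Landed cost = invoice 11292.22 + 3145.46 = 14437.68

Total landed cost: GBP 14437.68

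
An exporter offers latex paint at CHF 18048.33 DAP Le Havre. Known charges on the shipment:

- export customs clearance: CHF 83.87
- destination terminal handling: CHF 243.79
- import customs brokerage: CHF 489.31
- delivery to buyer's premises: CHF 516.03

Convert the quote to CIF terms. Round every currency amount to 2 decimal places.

CIF price: CHF 17288.51

Not relevant to the conversion: export clearance — on the seller under both DAP and CIF; already in the DAP price and stays in the CIF price. brokerage — on the buyer under both terms; not part of either seller's price.
From DAP to CIF, the seller no longer bears: destination terminal, delivery.
CIF price = 18048.33 − 243.79 − 516.03 = 17288.51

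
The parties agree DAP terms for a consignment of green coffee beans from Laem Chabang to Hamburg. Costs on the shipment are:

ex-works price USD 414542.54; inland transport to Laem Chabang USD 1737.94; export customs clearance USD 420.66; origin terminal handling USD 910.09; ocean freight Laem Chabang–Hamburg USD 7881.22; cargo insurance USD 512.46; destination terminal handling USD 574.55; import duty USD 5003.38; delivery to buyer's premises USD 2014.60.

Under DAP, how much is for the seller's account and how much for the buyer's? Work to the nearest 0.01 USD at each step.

DAP: the seller bears all costs to the named destination except import duty and clearance.
Seller's account: goods 414542.54 + inland to port 1737.94 + export clearance 420.66 + origin terminal 910.09 + freight 7881.22 + insurance 512.46 + destination terminal 574.55 + delivery 2014.60 = 428594.06
Buyer's account: duty 5003.38 = 5003.38

Seller: USD 428594.06; buyer: USD 5003.38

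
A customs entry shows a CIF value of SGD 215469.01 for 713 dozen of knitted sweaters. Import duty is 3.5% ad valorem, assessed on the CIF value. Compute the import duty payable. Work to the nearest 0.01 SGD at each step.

Import duty: SGD 7541.42

Import duty = 215469.01 × 3.5% = 7541.42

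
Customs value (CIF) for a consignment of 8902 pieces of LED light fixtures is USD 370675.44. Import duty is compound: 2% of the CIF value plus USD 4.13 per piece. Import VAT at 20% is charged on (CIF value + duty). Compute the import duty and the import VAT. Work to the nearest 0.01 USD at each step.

Import duty: USD 44178.77; import VAT: USD 82970.84

Ad valorem component: 370675.44 × 2% = 7413.51
Specific component: 8902 × 4.13 = 36765.26
Import duty = 7413.51 + 36765.26 = 44178.77
VAT base = CIF + duty = 370675.44 + 44178.77 = 414854.21
Import VAT = 414854.21 × 20% = 82970.84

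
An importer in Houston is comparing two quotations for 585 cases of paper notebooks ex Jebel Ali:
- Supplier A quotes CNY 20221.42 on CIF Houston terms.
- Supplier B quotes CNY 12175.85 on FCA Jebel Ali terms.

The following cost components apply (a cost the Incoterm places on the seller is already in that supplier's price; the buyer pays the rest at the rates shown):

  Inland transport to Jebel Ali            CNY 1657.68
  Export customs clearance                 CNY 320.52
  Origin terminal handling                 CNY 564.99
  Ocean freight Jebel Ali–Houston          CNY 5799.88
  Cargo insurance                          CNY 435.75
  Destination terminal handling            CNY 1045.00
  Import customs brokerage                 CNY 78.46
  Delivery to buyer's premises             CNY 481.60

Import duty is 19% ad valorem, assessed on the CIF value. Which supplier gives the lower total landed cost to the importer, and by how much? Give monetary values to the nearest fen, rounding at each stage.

Supplier A (CIF):
The CIF price already equals the CIF value: 20221.42
Import duty = 20221.42 × 19% = 3842.07
Buyer bears (A): 1045.00 + 78.46 + 481.60 = 1605.06
Landed cost (A) = invoice 20221.42 + 1605.06 + duty 3842.07 = 25668.55
Supplier B (FCA):
CIF value = FCA price + origin terminal + freight + insurance = 12175.85 + 564.99 + 5799.88 + 435.75 = 18976.47
Import duty = 18976.47 × 19% = 3605.53
Buyer bears (B): 564.99 + 5799.88 + 435.75 + 1045.00 + 78.46 + 481.60 = 8405.68
Landed cost (B) = invoice 12175.85 + 8405.68 + duty 3605.53 = 24187.06
Difference = |25668.55 − 24187.06| = 1481.49

Supplier B is cheaper by CNY 1481.49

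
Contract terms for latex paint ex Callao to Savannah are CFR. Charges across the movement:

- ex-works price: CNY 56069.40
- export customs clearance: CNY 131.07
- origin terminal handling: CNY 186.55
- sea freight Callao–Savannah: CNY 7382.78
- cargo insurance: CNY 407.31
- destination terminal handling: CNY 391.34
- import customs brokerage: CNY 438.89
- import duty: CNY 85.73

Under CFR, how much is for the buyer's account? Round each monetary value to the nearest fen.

Buyer's account: CNY 1323.27

CFR: the seller pays costs through ocean freight to the destination port, but not insurance.
Seller's account: goods 56069.40 + export clearance 131.07 + origin terminal 186.55 + freight 7382.78 = 63769.80
Buyer's account: insurance 407.31 + destination terminal 391.34 + brokerage 438.89 + duty 85.73 = 1323.27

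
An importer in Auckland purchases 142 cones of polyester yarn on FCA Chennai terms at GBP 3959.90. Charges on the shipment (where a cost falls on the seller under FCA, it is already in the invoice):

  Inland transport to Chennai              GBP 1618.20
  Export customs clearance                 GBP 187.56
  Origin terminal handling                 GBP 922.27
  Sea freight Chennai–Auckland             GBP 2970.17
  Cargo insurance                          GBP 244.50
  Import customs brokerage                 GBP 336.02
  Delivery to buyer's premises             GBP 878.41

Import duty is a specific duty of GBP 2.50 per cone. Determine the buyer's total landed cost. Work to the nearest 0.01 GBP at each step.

Total landed cost: GBP 9666.27

FCA: the seller delivers export-cleared goods to the carrier; the buyer bears costs from that point.
Already in the invoice (seller's account under FCA): inland to port, export clearance — exclude.
CIF value = FCA price + origin terminal + freight + insurance = 3959.90 + 922.27 + 2970.17 + 244.50 = 8096.84
Import duty = 142 × 2.50 = 355.00
Buyer bears: origin terminal 922.27 + freight 2970.17 + insurance 244.50 + brokerage 336.02 + delivery 878.41 + duty 355.00 = 5706.37
Landed cost = invoice 3959.90 + 5706.37 = 9666.27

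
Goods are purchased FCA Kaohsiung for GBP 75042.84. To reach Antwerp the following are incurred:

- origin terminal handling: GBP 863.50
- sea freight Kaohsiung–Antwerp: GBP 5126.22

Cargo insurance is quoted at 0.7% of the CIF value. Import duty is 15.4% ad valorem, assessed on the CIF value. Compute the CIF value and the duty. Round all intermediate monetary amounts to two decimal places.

CIF value: GBP 81603.79; import duty: GBP 12566.98

Let C be the CIF value. C = FCA price + pre-shipment costs + freight + 0.7% × C
C − 0.7% × C = 75042.84 + 863.50 + 5126.22
0.993 × C = 81032.56
C = 81032.56 / 0.993 = 81603.79
Insurance premium = 0.7% × 81603.79 = 571.23
Import duty = 81603.79 × 15.4% = 12566.98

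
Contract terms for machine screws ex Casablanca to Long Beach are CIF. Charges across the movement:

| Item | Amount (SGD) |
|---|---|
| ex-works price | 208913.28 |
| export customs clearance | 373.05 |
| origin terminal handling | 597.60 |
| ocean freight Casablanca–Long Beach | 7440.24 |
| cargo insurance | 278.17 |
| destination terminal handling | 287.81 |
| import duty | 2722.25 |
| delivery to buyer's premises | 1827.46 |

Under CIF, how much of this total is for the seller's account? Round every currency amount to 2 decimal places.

Seller's account: SGD 217602.34

CIF: the seller pays costs through ocean freight and marine insurance to the destination port.
Seller's account: goods 208913.28 + export clearance 373.05 + origin terminal 597.60 + freight 7440.24 + insurance 278.17 = 217602.34
Buyer's account: destination terminal 287.81 + duty 2722.25 + delivery 1827.46 = 4837.52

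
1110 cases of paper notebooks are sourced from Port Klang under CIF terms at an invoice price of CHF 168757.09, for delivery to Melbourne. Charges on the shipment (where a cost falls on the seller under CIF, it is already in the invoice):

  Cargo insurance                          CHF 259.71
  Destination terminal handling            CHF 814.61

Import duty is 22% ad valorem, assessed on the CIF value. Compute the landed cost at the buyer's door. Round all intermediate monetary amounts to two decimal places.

Total landed cost: CHF 206698.26

CIF: the seller pays costs through ocean freight and marine insurance to the destination port.
Already in the invoice (seller's account under CIF): insurance — exclude.
The CIF price already equals the CIF value: 168757.09
Import duty = 168757.09 × 22% = 37126.56
Buyer bears: destination terminal 814.61 + duty 37126.56 = 37941.17
Landed cost = invoice 168757.09 + 37941.17 = 206698.26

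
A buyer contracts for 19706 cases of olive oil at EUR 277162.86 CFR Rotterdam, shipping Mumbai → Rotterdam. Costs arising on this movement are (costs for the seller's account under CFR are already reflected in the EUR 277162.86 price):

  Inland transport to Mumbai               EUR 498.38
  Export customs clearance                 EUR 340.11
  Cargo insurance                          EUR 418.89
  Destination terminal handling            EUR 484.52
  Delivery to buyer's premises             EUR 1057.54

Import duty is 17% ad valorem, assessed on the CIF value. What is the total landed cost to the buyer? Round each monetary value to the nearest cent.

CFR: the seller pays costs through ocean freight to the destination port, but not insurance.
Already in the invoice (seller's account under CFR): inland to port, export clearance — exclude.
CIF value = CFR price + insurance = 277162.86 + 418.89 = 277581.75
Import duty = 277581.75 × 17% = 47188.90
Buyer bears: insurance 418.89 + destination terminal 484.52 + delivery 1057.54 + duty 47188.90 = 49149.85
Landed cost = invoice 277162.86 + 49149.85 = 326312.71

Total landed cost: EUR 326312.71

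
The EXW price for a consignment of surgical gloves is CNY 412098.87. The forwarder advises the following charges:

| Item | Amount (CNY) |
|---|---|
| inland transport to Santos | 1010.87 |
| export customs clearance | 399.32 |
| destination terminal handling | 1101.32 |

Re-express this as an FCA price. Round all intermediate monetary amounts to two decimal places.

FCA price: CNY 413509.06

Not relevant to the conversion: destination terminal — on the buyer under both terms; not part of either seller's price.
From EXW to FCA, the seller additionally bears: inland to port, export clearance.
FCA price = 412098.87 + 1010.87 + 399.32 = 413509.06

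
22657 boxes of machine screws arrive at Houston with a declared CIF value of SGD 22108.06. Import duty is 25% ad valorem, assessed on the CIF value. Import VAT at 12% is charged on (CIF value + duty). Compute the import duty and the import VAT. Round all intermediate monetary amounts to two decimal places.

Import duty = 22108.06 × 25% = 5527.02
VAT base = CIF + duty = 22108.06 + 5527.02 = 27635.08
Import VAT = 27635.08 × 12% = 3316.21

Import duty: SGD 5527.02; import VAT: SGD 3316.21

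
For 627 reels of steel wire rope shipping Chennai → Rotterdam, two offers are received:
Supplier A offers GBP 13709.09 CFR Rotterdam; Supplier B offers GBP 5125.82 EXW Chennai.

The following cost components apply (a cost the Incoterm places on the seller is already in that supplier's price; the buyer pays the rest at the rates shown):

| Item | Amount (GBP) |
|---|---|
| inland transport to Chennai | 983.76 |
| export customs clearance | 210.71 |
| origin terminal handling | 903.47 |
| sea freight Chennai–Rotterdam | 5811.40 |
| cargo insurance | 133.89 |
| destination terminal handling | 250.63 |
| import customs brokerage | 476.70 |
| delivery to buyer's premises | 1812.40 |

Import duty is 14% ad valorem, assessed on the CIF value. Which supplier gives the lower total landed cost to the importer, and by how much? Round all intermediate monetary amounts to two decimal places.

Supplier B is cheaper by GBP 768.28

Supplier A (CFR):
CIF value = CFR price + insurance = 13709.09 + 133.89 = 13842.98
Import duty = 13842.98 × 14% = 1938.02
Buyer bears (A): 133.89 + 250.63 + 476.70 + 1812.40 = 2673.62
Landed cost (A) = invoice 13709.09 + 2673.62 + duty 1938.02 = 18320.73
Supplier B (EXW):
CIF value = EXW price + inland to port + export clearance + origin terminal + freight + insurance = 5125.82 + 983.76 + 210.71 + 903.47 + 5811.40 + 133.89 = 13169.05
Import duty = 13169.05 × 14% = 1843.67
Buyer bears (B): 983.76 + 210.71 + 903.47 + 5811.40 + 133.89 + 250.63 + 476.70 + 1812.40 = 10582.96
Landed cost (B) = invoice 5125.82 + 10582.96 + duty 1843.67 = 17552.45
Difference = |18320.73 − 17552.45| = 768.28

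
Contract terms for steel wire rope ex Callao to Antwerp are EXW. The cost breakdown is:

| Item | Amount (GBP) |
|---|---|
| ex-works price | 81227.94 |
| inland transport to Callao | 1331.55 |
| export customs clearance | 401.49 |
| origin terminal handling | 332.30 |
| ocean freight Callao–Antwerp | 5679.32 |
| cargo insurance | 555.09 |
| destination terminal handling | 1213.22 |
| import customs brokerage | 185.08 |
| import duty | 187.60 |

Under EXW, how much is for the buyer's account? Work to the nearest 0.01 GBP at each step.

Buyer's account: GBP 9885.65

EXW: the seller makes goods available at their premises; the buyer bears all onward costs.
Seller's account: goods 81227.94 = 81227.94
Buyer's account: inland to port 1331.55 + export clearance 401.49 + origin terminal 332.30 + freight 5679.32 + insurance 555.09 + destination terminal 1213.22 + brokerage 185.08 + duty 187.60 = 9885.65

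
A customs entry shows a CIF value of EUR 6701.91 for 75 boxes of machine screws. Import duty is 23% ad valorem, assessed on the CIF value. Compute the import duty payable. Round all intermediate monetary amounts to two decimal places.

Import duty: EUR 1541.44

Import duty = 6701.91 × 23% = 1541.44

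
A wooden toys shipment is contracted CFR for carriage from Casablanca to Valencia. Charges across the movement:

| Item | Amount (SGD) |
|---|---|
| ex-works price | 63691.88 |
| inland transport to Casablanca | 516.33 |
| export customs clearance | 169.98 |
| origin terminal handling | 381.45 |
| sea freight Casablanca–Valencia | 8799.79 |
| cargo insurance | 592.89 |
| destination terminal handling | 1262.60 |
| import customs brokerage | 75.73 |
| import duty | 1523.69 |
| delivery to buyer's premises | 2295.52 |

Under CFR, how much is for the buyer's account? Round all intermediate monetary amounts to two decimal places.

Buyer's account: SGD 5750.43

CFR: the seller pays costs through ocean freight to the destination port, but not insurance.
Seller's account: goods 63691.88 + inland to port 516.33 + export clearance 169.98 + origin terminal 381.45 + freight 8799.79 = 73559.43
Buyer's account: insurance 592.89 + destination terminal 1262.60 + brokerage 75.73 + duty 1523.69 + delivery 2295.52 = 5750.43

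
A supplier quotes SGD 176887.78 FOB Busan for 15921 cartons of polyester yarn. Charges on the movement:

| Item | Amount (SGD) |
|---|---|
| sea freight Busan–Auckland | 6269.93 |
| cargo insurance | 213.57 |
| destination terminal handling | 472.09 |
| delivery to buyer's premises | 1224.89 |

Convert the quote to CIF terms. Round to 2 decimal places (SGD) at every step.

CIF price: SGD 183371.28

Not relevant to the conversion: delivery, destination terminal — on the buyer under both terms; not part of either seller's price.
From FOB to CIF, the seller additionally bears: freight, insurance.
CIF price = 176887.78 + 6269.93 + 213.57 = 183371.28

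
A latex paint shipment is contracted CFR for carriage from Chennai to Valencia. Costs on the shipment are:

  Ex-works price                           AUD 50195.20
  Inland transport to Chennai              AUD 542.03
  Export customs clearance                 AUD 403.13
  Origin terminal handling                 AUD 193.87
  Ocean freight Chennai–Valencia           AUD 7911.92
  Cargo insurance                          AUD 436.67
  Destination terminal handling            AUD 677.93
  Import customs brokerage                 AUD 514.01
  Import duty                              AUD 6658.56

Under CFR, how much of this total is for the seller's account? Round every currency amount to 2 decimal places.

Seller's account: AUD 59246.15

CFR: the seller pays costs through ocean freight to the destination port, but not insurance.
Seller's account: goods 50195.20 + inland to port 542.03 + export clearance 403.13 + origin terminal 193.87 + freight 7911.92 = 59246.15
Buyer's account: insurance 436.67 + destination terminal 677.93 + brokerage 514.01 + duty 6658.56 = 8287.17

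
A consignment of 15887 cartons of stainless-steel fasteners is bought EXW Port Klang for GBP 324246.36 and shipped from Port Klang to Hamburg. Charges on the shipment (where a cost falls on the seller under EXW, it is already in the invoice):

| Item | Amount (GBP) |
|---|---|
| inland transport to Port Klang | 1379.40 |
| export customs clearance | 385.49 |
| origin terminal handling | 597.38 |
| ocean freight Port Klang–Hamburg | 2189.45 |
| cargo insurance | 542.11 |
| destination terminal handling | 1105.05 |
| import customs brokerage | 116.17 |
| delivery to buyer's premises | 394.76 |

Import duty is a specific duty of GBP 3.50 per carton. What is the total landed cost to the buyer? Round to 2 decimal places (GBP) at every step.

EXW: the seller makes goods available at their premises; the buyer bears all onward costs.
CIF value = EXW price + inland to port + export clearance + origin terminal + freight + insurance = 324246.36 + 1379.40 + 385.49 + 597.38 + 2189.45 + 542.11 = 329340.19
Import duty = 15887 × 3.50 = 55604.50
Buyer bears: inland to port 1379.40 + export clearance 385.49 + origin terminal 597.38 + freight 2189.45 + insurance 542.11 + destination terminal 1105.05 + brokerage 116.17 + delivery 394.76 + duty 55604.50 = 62314.31
Landed cost = invoice 324246.36 + 62314.31 = 386560.67

Total landed cost: GBP 386560.67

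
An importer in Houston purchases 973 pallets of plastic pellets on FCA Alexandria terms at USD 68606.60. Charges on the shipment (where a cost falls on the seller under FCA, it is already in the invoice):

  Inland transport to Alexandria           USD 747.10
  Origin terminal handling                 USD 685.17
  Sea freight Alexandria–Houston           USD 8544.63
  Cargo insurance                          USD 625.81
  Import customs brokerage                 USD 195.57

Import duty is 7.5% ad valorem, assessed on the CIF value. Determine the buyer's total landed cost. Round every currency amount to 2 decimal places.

Total landed cost: USD 84542.45

FCA: the seller delivers export-cleared goods to the carrier; the buyer bears costs from that point.
Already in the invoice (seller's account under FCA): inland to port — exclude.
CIF value = FCA price + origin terminal + freight + insurance = 68606.60 + 685.17 + 8544.63 + 625.81 = 78462.21
Import duty = 78462.21 × 7.5% = 5884.67
Buyer bears: origin terminal 685.17 + freight 8544.63 + insurance 625.81 + brokerage 195.57 + duty 5884.67 = 15935.85
Landed cost = invoice 68606.60 + 15935.85 = 84542.45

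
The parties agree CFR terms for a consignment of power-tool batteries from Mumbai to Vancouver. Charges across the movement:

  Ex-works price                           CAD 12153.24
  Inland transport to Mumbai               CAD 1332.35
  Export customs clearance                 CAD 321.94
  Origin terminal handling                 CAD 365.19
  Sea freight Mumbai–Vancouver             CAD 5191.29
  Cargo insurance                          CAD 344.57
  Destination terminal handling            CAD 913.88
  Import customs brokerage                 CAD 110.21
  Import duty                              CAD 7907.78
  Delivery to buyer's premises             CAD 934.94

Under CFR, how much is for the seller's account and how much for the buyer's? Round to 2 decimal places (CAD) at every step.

CFR: the seller pays costs through ocean freight to the destination port, but not insurance.
Seller's account: goods 12153.24 + inland to port 1332.35 + export clearance 321.94 + origin terminal 365.19 + freight 5191.29 = 19364.01
Buyer's account: insurance 344.57 + destination terminal 913.88 + brokerage 110.21 + duty 7907.78 + delivery 934.94 = 10211.38

Seller: CAD 19364.01; buyer: CAD 10211.38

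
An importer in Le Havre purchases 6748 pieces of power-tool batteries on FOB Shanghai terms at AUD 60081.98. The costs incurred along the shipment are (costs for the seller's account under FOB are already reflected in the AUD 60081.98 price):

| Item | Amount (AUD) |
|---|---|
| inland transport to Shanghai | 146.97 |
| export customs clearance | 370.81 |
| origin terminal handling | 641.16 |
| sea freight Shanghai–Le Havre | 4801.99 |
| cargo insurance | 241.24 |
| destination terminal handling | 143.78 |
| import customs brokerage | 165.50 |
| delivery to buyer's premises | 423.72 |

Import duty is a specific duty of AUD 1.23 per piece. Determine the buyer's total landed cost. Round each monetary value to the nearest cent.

FOB: the seller bears costs until goods are on board at the origin port; the buyer bears freight, insurance and all costs thereafter.
Already in the invoice (seller's account under FOB): inland to port, export clearance, origin terminal — exclude.
CIF value = FOB price + freight + insurance = 60081.98 + 4801.99 + 241.24 = 65125.21
Import duty = 6748 × 1.23 = 8300.04
Buyer bears: freight 4801.99 + insurance 241.24 + destination terminal 143.78 + brokerage 165.50 + delivery 423.72 + duty 8300.04 = 14076.27
Landed cost = invoice 60081.98 + 14076.27 = 74158.25

Total landed cost: AUD 74158.25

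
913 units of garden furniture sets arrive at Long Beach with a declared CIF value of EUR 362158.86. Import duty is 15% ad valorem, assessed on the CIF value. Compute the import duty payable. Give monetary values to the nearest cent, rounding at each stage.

Import duty: EUR 54323.83

Import duty = 362158.86 × 15% = 54323.83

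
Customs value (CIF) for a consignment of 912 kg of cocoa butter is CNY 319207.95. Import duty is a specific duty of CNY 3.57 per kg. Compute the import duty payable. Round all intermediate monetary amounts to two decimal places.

Import duty: CNY 3255.84

Import duty = 912 × 3.57 = 3255.84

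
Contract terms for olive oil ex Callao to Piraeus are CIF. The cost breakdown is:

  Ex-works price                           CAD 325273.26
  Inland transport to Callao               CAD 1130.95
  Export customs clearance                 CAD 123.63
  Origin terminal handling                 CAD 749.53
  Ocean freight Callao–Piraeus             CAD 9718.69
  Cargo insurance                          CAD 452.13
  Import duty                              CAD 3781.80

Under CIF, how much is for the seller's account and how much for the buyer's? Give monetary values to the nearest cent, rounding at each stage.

CIF: the seller pays costs through ocean freight and marine insurance to the destination port.
Seller's account: goods 325273.26 + inland to port 1130.95 + export clearance 123.63 + origin terminal 749.53 + freight 9718.69 + insurance 452.13 = 337448.19
Buyer's account: duty 3781.80 = 3781.80

Seller: CAD 337448.19; buyer: CAD 3781.80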